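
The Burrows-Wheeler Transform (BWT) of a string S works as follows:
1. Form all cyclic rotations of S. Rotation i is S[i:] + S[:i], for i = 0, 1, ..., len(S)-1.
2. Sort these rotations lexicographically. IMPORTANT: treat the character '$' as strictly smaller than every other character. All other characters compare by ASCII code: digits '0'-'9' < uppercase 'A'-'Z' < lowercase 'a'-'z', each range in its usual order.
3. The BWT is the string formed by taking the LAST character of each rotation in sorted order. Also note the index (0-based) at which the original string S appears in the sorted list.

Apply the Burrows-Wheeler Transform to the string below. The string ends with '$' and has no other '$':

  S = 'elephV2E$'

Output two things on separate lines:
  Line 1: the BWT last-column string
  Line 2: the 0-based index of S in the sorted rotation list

Answer: EV2h$lpee
4

Derivation:
All 9 rotations (rotation i = S[i:]+S[:i]):
  rot[0] = elephV2E$
  rot[1] = lephV2E$e
  rot[2] = ephV2E$el
  rot[3] = phV2E$ele
  rot[4] = hV2E$elep
  rot[5] = V2E$eleph
  rot[6] = 2E$elephV
  rot[7] = E$elephV2
  rot[8] = $elephV2E
Sorted (with $ < everything):
  sorted[0] = $elephV2E  (last char: 'E')
  sorted[1] = 2E$elephV  (last char: 'V')
  sorted[2] = E$elephV2  (last char: '2')
  sorted[3] = V2E$eleph  (last char: 'h')
  sorted[4] = elephV2E$  (last char: '$')
  sorted[5] = ephV2E$el  (last char: 'l')
  sorted[6] = hV2E$elep  (last char: 'p')
  sorted[7] = lephV2E$e  (last char: 'e')
  sorted[8] = phV2E$ele  (last char: 'e')
Last column: EV2h$lpee
Original string S is at sorted index 4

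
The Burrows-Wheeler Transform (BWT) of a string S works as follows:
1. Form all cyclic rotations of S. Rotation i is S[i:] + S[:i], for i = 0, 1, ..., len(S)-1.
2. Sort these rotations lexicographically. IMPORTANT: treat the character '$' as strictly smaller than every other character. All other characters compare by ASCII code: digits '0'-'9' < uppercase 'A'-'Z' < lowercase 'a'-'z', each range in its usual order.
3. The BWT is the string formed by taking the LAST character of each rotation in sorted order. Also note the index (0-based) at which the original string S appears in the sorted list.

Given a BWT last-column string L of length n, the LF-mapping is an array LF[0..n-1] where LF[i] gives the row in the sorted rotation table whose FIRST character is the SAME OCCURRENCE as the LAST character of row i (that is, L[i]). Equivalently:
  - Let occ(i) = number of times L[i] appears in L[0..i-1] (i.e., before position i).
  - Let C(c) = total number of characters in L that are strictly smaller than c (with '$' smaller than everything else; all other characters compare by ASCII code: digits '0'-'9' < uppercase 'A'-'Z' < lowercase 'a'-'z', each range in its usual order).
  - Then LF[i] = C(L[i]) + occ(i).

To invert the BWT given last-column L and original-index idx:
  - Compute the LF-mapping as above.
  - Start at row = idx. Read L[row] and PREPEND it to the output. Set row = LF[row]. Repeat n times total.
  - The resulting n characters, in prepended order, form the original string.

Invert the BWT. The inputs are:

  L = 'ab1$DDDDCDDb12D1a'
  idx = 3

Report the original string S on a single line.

LF mapping: 13 15 1 0 6 7 8 9 5 10 11 16 2 4 12 3 14
Walk LF starting at row 3, prepending L[row]:
  step 1: row=3, L[3]='$', prepend. Next row=LF[3]=0
  step 2: row=0, L[0]='a', prepend. Next row=LF[0]=13
  step 3: row=13, L[13]='2', prepend. Next row=LF[13]=4
  step 4: row=4, L[4]='D', prepend. Next row=LF[4]=6
  step 5: row=6, L[6]='D', prepend. Next row=LF[6]=8
  step 6: row=8, L[8]='C', prepend. Next row=LF[8]=5
  step 7: row=5, L[5]='D', prepend. Next row=LF[5]=7
  step 8: row=7, L[7]='D', prepend. Next row=LF[7]=9
  step 9: row=9, L[9]='D', prepend. Next row=LF[9]=10
  step 10: row=10, L[10]='D', prepend. Next row=LF[10]=11
  step 11: row=11, L[11]='b', prepend. Next row=LF[11]=16
  step 12: row=16, L[16]='a', prepend. Next row=LF[16]=14
  step 13: row=14, L[14]='D', prepend. Next row=LF[14]=12
  step 14: row=12, L[12]='1', prepend. Next row=LF[12]=2
  step 15: row=2, L[2]='1', prepend. Next row=LF[2]=1
  step 16: row=1, L[1]='b', prepend. Next row=LF[1]=15
  step 17: row=15, L[15]='1', prepend. Next row=LF[15]=3
Reversed output: 1b11DabDDDDCDD2a$

Answer: 1b11DabDDDDCDD2a$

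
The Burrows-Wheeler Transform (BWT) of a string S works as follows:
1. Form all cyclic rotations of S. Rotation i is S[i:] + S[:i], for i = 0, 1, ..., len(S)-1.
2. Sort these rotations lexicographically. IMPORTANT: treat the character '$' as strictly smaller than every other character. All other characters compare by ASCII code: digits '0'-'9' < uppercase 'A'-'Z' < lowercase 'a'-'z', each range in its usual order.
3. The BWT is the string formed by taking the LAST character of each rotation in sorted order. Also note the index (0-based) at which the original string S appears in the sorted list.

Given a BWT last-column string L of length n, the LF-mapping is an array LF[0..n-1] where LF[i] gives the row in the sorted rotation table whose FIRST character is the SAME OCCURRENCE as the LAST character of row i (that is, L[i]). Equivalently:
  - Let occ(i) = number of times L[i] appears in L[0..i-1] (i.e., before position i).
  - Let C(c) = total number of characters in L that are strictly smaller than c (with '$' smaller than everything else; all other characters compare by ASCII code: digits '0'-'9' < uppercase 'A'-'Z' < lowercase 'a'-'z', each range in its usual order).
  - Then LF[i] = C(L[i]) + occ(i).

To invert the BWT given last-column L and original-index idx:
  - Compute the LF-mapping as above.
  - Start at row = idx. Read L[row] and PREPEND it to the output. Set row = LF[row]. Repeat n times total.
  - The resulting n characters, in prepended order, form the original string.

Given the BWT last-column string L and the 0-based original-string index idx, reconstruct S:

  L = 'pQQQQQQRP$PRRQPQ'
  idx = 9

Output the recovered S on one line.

Answer: QQPRRQQPQQPQRQp$

Derivation:
LF mapping: 15 4 5 6 7 8 9 12 1 0 2 13 14 10 3 11
Walk LF starting at row 9, prepending L[row]:
  step 1: row=9, L[9]='$', prepend. Next row=LF[9]=0
  step 2: row=0, L[0]='p', prepend. Next row=LF[0]=15
  step 3: row=15, L[15]='Q', prepend. Next row=LF[15]=11
  step 4: row=11, L[11]='R', prepend. Next row=LF[11]=13
  step 5: row=13, L[13]='Q', prepend. Next row=LF[13]=10
  step 6: row=10, L[10]='P', prepend. Next row=LF[10]=2
  step 7: row=2, L[2]='Q', prepend. Next row=LF[2]=5
  step 8: row=5, L[5]='Q', prepend. Next row=LF[5]=8
  step 9: row=8, L[8]='P', prepend. Next row=LF[8]=1
  step 10: row=1, L[1]='Q', prepend. Next row=LF[1]=4
  step 11: row=4, L[4]='Q', prepend. Next row=LF[4]=7
  step 12: row=7, L[7]='R', prepend. Next row=LF[7]=12
  step 13: row=12, L[12]='R', prepend. Next row=LF[12]=14
  step 14: row=14, L[14]='P', prepend. Next row=LF[14]=3
  step 15: row=3, L[3]='Q', prepend. Next row=LF[3]=6
  step 16: row=6, L[6]='Q', prepend. Next row=LF[6]=9
Reversed output: QQPRRQQPQQPQRQp$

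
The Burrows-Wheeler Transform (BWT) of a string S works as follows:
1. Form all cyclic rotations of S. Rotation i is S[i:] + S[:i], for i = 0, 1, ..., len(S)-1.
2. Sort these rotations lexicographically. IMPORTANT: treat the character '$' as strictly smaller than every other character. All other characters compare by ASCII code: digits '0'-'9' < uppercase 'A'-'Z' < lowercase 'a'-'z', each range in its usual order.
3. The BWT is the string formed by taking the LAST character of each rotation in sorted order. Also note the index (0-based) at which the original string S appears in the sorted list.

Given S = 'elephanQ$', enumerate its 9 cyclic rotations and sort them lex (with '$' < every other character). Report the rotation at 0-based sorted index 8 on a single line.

Answer: phanQ$ele

Derivation:
All 9 rotations (rotation i = S[i:]+S[:i]):
  rot[0] = elephanQ$
  rot[1] = lephanQ$e
  rot[2] = ephanQ$el
  rot[3] = phanQ$ele
  rot[4] = hanQ$elep
  rot[5] = anQ$eleph
  rot[6] = nQ$elepha
  rot[7] = Q$elephan
  rot[8] = $elephanQ
Sorted (with $ < everything):
  sorted[0] = $elephanQ
  sorted[1] = Q$elephan
  sorted[2] = anQ$eleph
  sorted[3] = elephanQ$
  sorted[4] = ephanQ$el
  sorted[5] = hanQ$elep
  sorted[6] = lephanQ$e
  sorted[7] = nQ$elepha
  sorted[8] = phanQ$ele
sorted[8] = phanQ$ele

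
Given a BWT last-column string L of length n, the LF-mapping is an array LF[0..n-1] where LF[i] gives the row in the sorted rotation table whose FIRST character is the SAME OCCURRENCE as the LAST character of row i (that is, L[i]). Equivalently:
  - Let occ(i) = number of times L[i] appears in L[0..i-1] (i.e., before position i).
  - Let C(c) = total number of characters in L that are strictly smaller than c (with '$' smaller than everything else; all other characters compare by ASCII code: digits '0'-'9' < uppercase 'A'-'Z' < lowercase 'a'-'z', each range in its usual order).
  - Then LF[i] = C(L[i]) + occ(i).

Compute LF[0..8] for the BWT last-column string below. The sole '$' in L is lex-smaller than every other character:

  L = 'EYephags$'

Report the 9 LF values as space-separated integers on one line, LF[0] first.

Char counts: '$':1, 'E':1, 'Y':1, 'a':1, 'e':1, 'g':1, 'h':1, 'p':1, 's':1
C (first-col start): C('$')=0, C('E')=1, C('Y')=2, C('a')=3, C('e')=4, C('g')=5, C('h')=6, C('p')=7, C('s')=8
L[0]='E': occ=0, LF[0]=C('E')+0=1+0=1
L[1]='Y': occ=0, LF[1]=C('Y')+0=2+0=2
L[2]='e': occ=0, LF[2]=C('e')+0=4+0=4
L[3]='p': occ=0, LF[3]=C('p')+0=7+0=7
L[4]='h': occ=0, LF[4]=C('h')+0=6+0=6
L[5]='a': occ=0, LF[5]=C('a')+0=3+0=3
L[6]='g': occ=0, LF[6]=C('g')+0=5+0=5
L[7]='s': occ=0, LF[7]=C('s')+0=8+0=8
L[8]='$': occ=0, LF[8]=C('$')+0=0+0=0

Answer: 1 2 4 7 6 3 5 8 0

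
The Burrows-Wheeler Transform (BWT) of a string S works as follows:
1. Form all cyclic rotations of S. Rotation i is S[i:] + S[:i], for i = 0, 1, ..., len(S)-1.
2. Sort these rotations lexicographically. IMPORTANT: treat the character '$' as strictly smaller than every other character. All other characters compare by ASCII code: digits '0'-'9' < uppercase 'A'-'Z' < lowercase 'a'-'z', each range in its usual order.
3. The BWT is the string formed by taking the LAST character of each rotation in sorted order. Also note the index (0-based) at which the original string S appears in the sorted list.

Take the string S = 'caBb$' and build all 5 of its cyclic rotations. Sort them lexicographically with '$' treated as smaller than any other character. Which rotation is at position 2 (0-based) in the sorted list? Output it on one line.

All 5 rotations (rotation i = S[i:]+S[:i]):
  rot[0] = caBb$
  rot[1] = aBb$c
  rot[2] = Bb$ca
  rot[3] = b$caB
  rot[4] = $caBb
Sorted (with $ < everything):
  sorted[0] = $caBb
  sorted[1] = Bb$ca
  sorted[2] = aBb$c
  sorted[3] = b$caB
  sorted[4] = caBb$
sorted[2] = aBb$c

Answer: aBb$c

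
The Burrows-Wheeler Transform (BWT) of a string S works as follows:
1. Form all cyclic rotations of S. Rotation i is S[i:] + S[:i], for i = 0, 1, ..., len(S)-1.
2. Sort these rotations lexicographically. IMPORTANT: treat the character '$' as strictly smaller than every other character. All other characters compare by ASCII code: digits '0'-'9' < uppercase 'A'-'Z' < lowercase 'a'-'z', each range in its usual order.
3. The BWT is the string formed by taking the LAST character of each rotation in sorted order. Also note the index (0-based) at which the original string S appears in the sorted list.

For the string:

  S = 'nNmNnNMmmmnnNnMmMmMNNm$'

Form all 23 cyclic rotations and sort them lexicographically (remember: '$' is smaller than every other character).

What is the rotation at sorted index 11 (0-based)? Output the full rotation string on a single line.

Answer: m$nNmNnNMmmmnnNnMmMmMNN

Derivation:
All 23 rotations (rotation i = S[i:]+S[:i]):
  rot[0] = nNmNnNMmmmnnNnMmMmMNNm$
  rot[1] = NmNnNMmmmnnNnMmMmMNNm$n
  rot[2] = mNnNMmmmnnNnMmMmMNNm$nN
  rot[3] = NnNMmmmnnNnMmMmMNNm$nNm
  rot[4] = nNMmmmnnNnMmMmMNNm$nNmN
  rot[5] = NMmmmnnNnMmMmMNNm$nNmNn
  rot[6] = MmmmnnNnMmMmMNNm$nNmNnN
  rot[7] = mmmnnNnMmMmMNNm$nNmNnNM
  rot[8] = mmnnNnMmMmMNNm$nNmNnNMm
  rot[9] = mnnNnMmMmMNNm$nNmNnNMmm
  rot[10] = nnNnMmMmMNNm$nNmNnNMmmm
  rot[11] = nNnMmMmMNNm$nNmNnNMmmmn
  rot[12] = NnMmMmMNNm$nNmNnNMmmmnn
  rot[13] = nMmMmMNNm$nNmNnNMmmmnnN
  rot[14] = MmMmMNNm$nNmNnNMmmmnnNn
  rot[15] = mMmMNNm$nNmNnNMmmmnnNnM
  rot[16] = MmMNNm$nNmNnNMmmmnnNnMm
  rot[17] = mMNNm$nNmNnNMmmmnnNnMmM
  rot[18] = MNNm$nNmNnNMmmmnnNnMmMm
  rot[19] = NNm$nNmNnNMmmmnnNnMmMmM
  rot[20] = Nm$nNmNnNMmmmnnNnMmMmMN
  rot[21] = m$nNmNnNMmmmnnNnMmMmMNN
  rot[22] = $nNmNnNMmmmnnNnMmMmMNNm
Sorted (with $ < everything):
  sorted[0] = $nNmNnNMmmmnnNnMmMmMNNm
  sorted[1] = MNNm$nNmNnNMmmmnnNnMmMm
  sorted[2] = MmMNNm$nNmNnNMmmmnnNnMm
  sorted[3] = MmMmMNNm$nNmNnNMmmmnnNn
  sorted[4] = MmmmnnNnMmMmMNNm$nNmNnN
  sorted[5] = NMmmmnnNnMmMmMNNm$nNmNn
  sorted[6] = NNm$nNmNnNMmmmnnNnMmMmM
  sorted[7] = Nm$nNmNnNMmmmnnNnMmMmMN
  sorted[8] = NmNnNMmmmnnNnMmMmMNNm$n
  sorted[9] = NnMmMmMNNm$nNmNnNMmmmnn
  sorted[10] = NnNMmmmnnNnMmMmMNNm$nNm
  sorted[11] = m$nNmNnNMmmmnnNnMmMmMNN
  sorted[12] = mMNNm$nNmNnNMmmmnnNnMmM
  sorted[13] = mMmMNNm$nNmNnNMmmmnnNnM
  sorted[14] = mNnNMmmmnnNnMmMmMNNm$nN
  sorted[15] = mmmnnNnMmMmMNNm$nNmNnNM
  sorted[16] = mmnnNnMmMmMNNm$nNmNnNMm
  sorted[17] = mnnNnMmMmMNNm$nNmNnNMmm
  sorted[18] = nMmMmMNNm$nNmNnNMmmmnnN
  sorted[19] = nNMmmmnnNnMmMmMNNm$nNmN
  sorted[20] = nNmNnNMmmmnnNnMmMmMNNm$
  sorted[21] = nNnMmMmMNNm$nNmNnNMmmmn
  sorted[22] = nnNnMmMmMNNm$nNmNnNMmmm
sorted[11] = m$nNmNnNMmmmnnNnMmMmMNN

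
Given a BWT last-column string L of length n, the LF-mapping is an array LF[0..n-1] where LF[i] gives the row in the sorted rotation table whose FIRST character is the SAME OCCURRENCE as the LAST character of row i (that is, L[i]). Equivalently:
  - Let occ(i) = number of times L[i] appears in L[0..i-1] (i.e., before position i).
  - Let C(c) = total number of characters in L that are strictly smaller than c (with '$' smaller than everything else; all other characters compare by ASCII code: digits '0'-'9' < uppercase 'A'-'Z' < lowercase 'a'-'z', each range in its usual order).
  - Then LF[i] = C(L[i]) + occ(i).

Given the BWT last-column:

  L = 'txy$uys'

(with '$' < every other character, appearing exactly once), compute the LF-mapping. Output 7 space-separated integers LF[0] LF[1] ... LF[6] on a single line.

Answer: 2 4 5 0 3 6 1

Derivation:
Char counts: '$':1, 's':1, 't':1, 'u':1, 'x':1, 'y':2
C (first-col start): C('$')=0, C('s')=1, C('t')=2, C('u')=3, C('x')=4, C('y')=5
L[0]='t': occ=0, LF[0]=C('t')+0=2+0=2
L[1]='x': occ=0, LF[1]=C('x')+0=4+0=4
L[2]='y': occ=0, LF[2]=C('y')+0=5+0=5
L[3]='$': occ=0, LF[3]=C('$')+0=0+0=0
L[4]='u': occ=0, LF[4]=C('u')+0=3+0=3
L[5]='y': occ=1, LF[5]=C('y')+1=5+1=6
L[6]='s': occ=0, LF[6]=C('s')+0=1+0=1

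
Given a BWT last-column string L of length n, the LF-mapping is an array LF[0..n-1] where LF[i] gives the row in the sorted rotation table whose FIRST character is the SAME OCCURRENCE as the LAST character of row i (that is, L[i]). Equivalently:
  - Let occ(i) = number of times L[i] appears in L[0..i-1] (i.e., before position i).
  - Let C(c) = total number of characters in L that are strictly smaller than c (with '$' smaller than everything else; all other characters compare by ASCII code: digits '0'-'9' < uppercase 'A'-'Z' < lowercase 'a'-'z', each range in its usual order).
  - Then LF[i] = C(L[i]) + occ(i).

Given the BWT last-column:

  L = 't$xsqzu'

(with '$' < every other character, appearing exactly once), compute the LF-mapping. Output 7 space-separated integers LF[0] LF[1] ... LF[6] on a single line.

Char counts: '$':1, 'q':1, 's':1, 't':1, 'u':1, 'x':1, 'z':1
C (first-col start): C('$')=0, C('q')=1, C('s')=2, C('t')=3, C('u')=4, C('x')=5, C('z')=6
L[0]='t': occ=0, LF[0]=C('t')+0=3+0=3
L[1]='$': occ=0, LF[1]=C('$')+0=0+0=0
L[2]='x': occ=0, LF[2]=C('x')+0=5+0=5
L[3]='s': occ=0, LF[3]=C('s')+0=2+0=2
L[4]='q': occ=0, LF[4]=C('q')+0=1+0=1
L[5]='z': occ=0, LF[5]=C('z')+0=6+0=6
L[6]='u': occ=0, LF[6]=C('u')+0=4+0=4

Answer: 3 0 5 2 1 6 4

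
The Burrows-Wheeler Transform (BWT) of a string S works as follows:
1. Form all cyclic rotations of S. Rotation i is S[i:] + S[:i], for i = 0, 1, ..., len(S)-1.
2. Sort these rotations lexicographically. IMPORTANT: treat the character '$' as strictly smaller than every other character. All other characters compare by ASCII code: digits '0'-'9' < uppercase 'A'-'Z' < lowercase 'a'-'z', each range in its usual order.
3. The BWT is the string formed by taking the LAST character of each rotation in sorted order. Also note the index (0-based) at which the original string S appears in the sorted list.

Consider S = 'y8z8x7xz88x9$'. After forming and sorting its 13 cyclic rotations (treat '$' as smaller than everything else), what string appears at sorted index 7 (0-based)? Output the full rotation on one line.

All 13 rotations (rotation i = S[i:]+S[:i]):
  rot[0] = y8z8x7xz88x9$
  rot[1] = 8z8x7xz88x9$y
  rot[2] = z8x7xz88x9$y8
  rot[3] = 8x7xz88x9$y8z
  rot[4] = x7xz88x9$y8z8
  rot[5] = 7xz88x9$y8z8x
  rot[6] = xz88x9$y8z8x7
  rot[7] = z88x9$y8z8x7x
  rot[8] = 88x9$y8z8x7xz
  rot[9] = 8x9$y8z8x7xz8
  rot[10] = x9$y8z8x7xz88
  rot[11] = 9$y8z8x7xz88x
  rot[12] = $y8z8x7xz88x9
Sorted (with $ < everything):
  sorted[0] = $y8z8x7xz88x9
  sorted[1] = 7xz88x9$y8z8x
  sorted[2] = 88x9$y8z8x7xz
  sorted[3] = 8x7xz88x9$y8z
  sorted[4] = 8x9$y8z8x7xz8
  sorted[5] = 8z8x7xz88x9$y
  sorted[6] = 9$y8z8x7xz88x
  sorted[7] = x7xz88x9$y8z8
  sorted[8] = x9$y8z8x7xz88
  sorted[9] = xz88x9$y8z8x7
  sorted[10] = y8z8x7xz88x9$
  sorted[11] = z88x9$y8z8x7x
  sorted[12] = z8x7xz88x9$y8
sorted[7] = x7xz88x9$y8z8

Answer: x7xz88x9$y8z8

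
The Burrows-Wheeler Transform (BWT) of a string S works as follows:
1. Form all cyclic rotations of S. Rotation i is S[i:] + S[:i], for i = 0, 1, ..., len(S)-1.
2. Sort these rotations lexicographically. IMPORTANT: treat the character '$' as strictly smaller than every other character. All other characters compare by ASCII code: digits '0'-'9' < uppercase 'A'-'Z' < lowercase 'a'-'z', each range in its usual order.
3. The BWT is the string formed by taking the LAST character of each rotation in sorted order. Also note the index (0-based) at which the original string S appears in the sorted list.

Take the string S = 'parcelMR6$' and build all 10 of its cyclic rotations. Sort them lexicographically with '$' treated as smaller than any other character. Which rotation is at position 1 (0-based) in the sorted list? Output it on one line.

All 10 rotations (rotation i = S[i:]+S[:i]):
  rot[0] = parcelMR6$
  rot[1] = arcelMR6$p
  rot[2] = rcelMR6$pa
  rot[3] = celMR6$par
  rot[4] = elMR6$parc
  rot[5] = lMR6$parce
  rot[6] = MR6$parcel
  rot[7] = R6$parcelM
  rot[8] = 6$parcelMR
  rot[9] = $parcelMR6
Sorted (with $ < everything):
  sorted[0] = $parcelMR6
  sorted[1] = 6$parcelMR
  sorted[2] = MR6$parcel
  sorted[3] = R6$parcelM
  sorted[4] = arcelMR6$p
  sorted[5] = celMR6$par
  sorted[6] = elMR6$parc
  sorted[7] = lMR6$parce
  sorted[8] = parcelMR6$
  sorted[9] = rcelMR6$pa
sorted[1] = 6$parcelMR

Answer: 6$parcelMR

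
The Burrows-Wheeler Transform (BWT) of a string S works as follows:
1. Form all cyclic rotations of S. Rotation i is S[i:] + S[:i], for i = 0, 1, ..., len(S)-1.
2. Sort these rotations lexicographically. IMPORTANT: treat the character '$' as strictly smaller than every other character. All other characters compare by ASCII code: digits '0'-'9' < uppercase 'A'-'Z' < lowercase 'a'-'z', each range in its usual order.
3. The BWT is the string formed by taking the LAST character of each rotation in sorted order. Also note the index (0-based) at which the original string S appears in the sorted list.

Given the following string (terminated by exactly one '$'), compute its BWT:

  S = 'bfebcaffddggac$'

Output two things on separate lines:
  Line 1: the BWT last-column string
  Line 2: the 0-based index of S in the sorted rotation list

Answer: cgce$abfdffbagd
4

Derivation:
All 15 rotations (rotation i = S[i:]+S[:i]):
  rot[0] = bfebcaffddggac$
  rot[1] = febcaffddggac$b
  rot[2] = ebcaffddggac$bf
  rot[3] = bcaffddggac$bfe
  rot[4] = caffddggac$bfeb
  rot[5] = affddggac$bfebc
  rot[6] = ffddggac$bfebca
  rot[7] = fddggac$bfebcaf
  rot[8] = ddggac$bfebcaff
  rot[9] = dggac$bfebcaffd
  rot[10] = ggac$bfebcaffdd
  rot[11] = gac$bfebcaffddg
  rot[12] = ac$bfebcaffddgg
  rot[13] = c$bfebcaffddgga
  rot[14] = $bfebcaffddggac
Sorted (with $ < everything):
  sorted[0] = $bfebcaffddggac  (last char: 'c')
  sorted[1] = ac$bfebcaffddgg  (last char: 'g')
  sorted[2] = affddggac$bfebc  (last char: 'c')
  sorted[3] = bcaffddggac$bfe  (last char: 'e')
  sorted[4] = bfebcaffddggac$  (last char: '$')
  sorted[5] = c$bfebcaffddgga  (last char: 'a')
  sorted[6] = caffddggac$bfeb  (last char: 'b')
  sorted[7] = ddggac$bfebcaff  (last char: 'f')
  sorted[8] = dggac$bfebcaffd  (last char: 'd')
  sorted[9] = ebcaffddggac$bf  (last char: 'f')
  sorted[10] = fddggac$bfebcaf  (last char: 'f')
  sorted[11] = febcaffddggac$b  (last char: 'b')
  sorted[12] = ffddggac$bfebca  (last char: 'a')
  sorted[13] = gac$bfebcaffddg  (last char: 'g')
  sorted[14] = ggac$bfebcaffdd  (last char: 'd')
Last column: cgce$abfdffbagd
Original string S is at sorted index 4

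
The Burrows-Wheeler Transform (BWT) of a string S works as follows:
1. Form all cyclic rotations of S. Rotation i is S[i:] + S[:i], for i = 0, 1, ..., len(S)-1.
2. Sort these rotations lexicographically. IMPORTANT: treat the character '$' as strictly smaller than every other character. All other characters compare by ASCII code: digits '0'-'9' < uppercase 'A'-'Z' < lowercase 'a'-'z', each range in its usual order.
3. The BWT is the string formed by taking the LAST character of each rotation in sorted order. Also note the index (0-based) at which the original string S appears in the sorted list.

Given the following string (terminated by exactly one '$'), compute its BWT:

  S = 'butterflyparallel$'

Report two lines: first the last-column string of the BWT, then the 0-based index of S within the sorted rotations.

Answer: lrp$ltrelafyaetubl
3

Derivation:
All 18 rotations (rotation i = S[i:]+S[:i]):
  rot[0] = butterflyparallel$
  rot[1] = utterflyparallel$b
  rot[2] = tterflyparallel$bu
  rot[3] = terflyparallel$but
  rot[4] = erflyparallel$butt
  rot[5] = rflyparallel$butte
  rot[6] = flyparallel$butter
  rot[7] = lyparallel$butterf
  rot[8] = yparallel$butterfl
  rot[9] = parallel$butterfly
  rot[10] = arallel$butterflyp
  rot[11] = rallel$butterflypa
  rot[12] = allel$butterflypar
  rot[13] = llel$butterflypara
  rot[14] = lel$butterflyparal
  rot[15] = el$butterflyparall
  rot[16] = l$butterflyparalle
  rot[17] = $butterflyparallel
Sorted (with $ < everything):
  sorted[0] = $butterflyparallel  (last char: 'l')
  sorted[1] = allel$butterflypar  (last char: 'r')
  sorted[2] = arallel$butterflyp  (last char: 'p')
  sorted[3] = butterflyparallel$  (last char: '$')
  sorted[4] = el$butterflyparall  (last char: 'l')
  sorted[5] = erflyparallel$butt  (last char: 't')
  sorted[6] = flyparallel$butter  (last char: 'r')
  sorted[7] = l$butterflyparalle  (last char: 'e')
  sorted[8] = lel$butterflyparal  (last char: 'l')
  sorted[9] = llel$butterflypara  (last char: 'a')
  sorted[10] = lyparallel$butterf  (last char: 'f')
  sorted[11] = parallel$butterfly  (last char: 'y')
  sorted[12] = rallel$butterflypa  (last char: 'a')
  sorted[13] = rflyparallel$butte  (last char: 'e')
  sorted[14] = terflyparallel$but  (last char: 't')
  sorted[15] = tterflyparallel$bu  (last char: 'u')
  sorted[16] = utterflyparallel$b  (last char: 'b')
  sorted[17] = yparallel$butterfl  (last char: 'l')
Last column: lrp$ltrelafyaetubl
Original string S is at sorted index 3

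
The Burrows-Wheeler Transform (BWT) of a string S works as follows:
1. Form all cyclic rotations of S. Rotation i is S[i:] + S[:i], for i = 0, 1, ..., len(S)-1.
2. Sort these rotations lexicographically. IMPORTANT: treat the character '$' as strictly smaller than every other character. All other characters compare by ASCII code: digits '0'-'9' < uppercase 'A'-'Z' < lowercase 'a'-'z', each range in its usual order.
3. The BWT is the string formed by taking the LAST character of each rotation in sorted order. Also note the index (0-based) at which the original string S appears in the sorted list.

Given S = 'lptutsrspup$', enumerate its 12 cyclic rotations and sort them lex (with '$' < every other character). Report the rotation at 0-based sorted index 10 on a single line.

Answer: up$lptutsrsp

Derivation:
All 12 rotations (rotation i = S[i:]+S[:i]):
  rot[0] = lptutsrspup$
  rot[1] = ptutsrspup$l
  rot[2] = tutsrspup$lp
  rot[3] = utsrspup$lpt
  rot[4] = tsrspup$lptu
  rot[5] = srspup$lptut
  rot[6] = rspup$lptuts
  rot[7] = spup$lptutsr
  rot[8] = pup$lptutsrs
  rot[9] = up$lptutsrsp
  rot[10] = p$lptutsrspu
  rot[11] = $lptutsrspup
Sorted (with $ < everything):
  sorted[0] = $lptutsrspup
  sorted[1] = lptutsrspup$
  sorted[2] = p$lptutsrspu
  sorted[3] = ptutsrspup$l
  sorted[4] = pup$lptutsrs
  sorted[5] = rspup$lptuts
  sorted[6] = spup$lptutsr
  sorted[7] = srspup$lptut
  sorted[8] = tsrspup$lptu
  sorted[9] = tutsrspup$lp
  sorted[10] = up$lptutsrsp
  sorted[11] = utsrspup$lpt
sorted[10] = up$lptutsrsp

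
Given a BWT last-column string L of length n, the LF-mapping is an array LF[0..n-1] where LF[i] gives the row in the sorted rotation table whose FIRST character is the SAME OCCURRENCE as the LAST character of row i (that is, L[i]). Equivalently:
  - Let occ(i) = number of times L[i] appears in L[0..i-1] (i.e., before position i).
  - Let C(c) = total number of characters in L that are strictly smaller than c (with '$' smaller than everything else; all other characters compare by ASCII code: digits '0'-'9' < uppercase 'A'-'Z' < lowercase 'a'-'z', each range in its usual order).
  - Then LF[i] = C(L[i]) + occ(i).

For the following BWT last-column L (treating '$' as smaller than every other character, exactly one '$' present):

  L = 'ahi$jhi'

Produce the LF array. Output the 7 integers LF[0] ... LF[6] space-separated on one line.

Char counts: '$':1, 'a':1, 'h':2, 'i':2, 'j':1
C (first-col start): C('$')=0, C('a')=1, C('h')=2, C('i')=4, C('j')=6
L[0]='a': occ=0, LF[0]=C('a')+0=1+0=1
L[1]='h': occ=0, LF[1]=C('h')+0=2+0=2
L[2]='i': occ=0, LF[2]=C('i')+0=4+0=4
L[3]='$': occ=0, LF[3]=C('$')+0=0+0=0
L[4]='j': occ=0, LF[4]=C('j')+0=6+0=6
L[5]='h': occ=1, LF[5]=C('h')+1=2+1=3
L[6]='i': occ=1, LF[6]=C('i')+1=4+1=5

Answer: 1 2 4 0 6 3 5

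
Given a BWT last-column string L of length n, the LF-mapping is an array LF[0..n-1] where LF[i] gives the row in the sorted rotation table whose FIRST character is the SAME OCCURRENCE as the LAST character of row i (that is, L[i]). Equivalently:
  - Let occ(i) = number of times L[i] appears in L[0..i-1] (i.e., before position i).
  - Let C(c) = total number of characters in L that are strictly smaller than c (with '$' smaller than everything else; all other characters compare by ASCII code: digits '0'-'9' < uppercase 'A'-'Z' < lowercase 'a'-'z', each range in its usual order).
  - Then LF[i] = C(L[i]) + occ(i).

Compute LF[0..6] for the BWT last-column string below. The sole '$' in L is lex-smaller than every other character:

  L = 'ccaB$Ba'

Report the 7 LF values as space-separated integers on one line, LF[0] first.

Answer: 5 6 3 1 0 2 4

Derivation:
Char counts: '$':1, 'B':2, 'a':2, 'c':2
C (first-col start): C('$')=0, C('B')=1, C('a')=3, C('c')=5
L[0]='c': occ=0, LF[0]=C('c')+0=5+0=5
L[1]='c': occ=1, LF[1]=C('c')+1=5+1=6
L[2]='a': occ=0, LF[2]=C('a')+0=3+0=3
L[3]='B': occ=0, LF[3]=C('B')+0=1+0=1
L[4]='$': occ=0, LF[4]=C('$')+0=0+0=0
L[5]='B': occ=1, LF[5]=C('B')+1=1+1=2
L[6]='a': occ=1, LF[6]=C('a')+1=3+1=4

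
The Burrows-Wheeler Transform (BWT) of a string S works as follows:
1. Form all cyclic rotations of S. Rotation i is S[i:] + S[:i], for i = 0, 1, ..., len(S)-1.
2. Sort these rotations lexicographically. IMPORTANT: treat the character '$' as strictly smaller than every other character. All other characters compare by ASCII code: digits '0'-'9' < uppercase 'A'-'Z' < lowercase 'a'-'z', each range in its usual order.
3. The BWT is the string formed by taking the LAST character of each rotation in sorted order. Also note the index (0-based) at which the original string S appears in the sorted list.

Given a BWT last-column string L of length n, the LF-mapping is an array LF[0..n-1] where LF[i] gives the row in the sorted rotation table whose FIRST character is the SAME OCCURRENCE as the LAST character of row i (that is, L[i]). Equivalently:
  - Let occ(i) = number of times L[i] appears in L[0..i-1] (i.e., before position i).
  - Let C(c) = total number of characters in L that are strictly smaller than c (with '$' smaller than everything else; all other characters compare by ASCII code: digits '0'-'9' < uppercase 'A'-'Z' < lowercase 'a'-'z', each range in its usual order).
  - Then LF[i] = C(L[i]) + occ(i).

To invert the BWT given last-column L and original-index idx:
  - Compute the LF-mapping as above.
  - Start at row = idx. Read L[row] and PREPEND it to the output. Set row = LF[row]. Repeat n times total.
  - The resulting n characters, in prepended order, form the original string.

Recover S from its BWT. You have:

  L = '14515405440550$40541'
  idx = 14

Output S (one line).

LF mapping: 5 8 14 6 15 9 1 16 10 11 2 17 18 3 0 12 4 19 13 7
Walk LF starting at row 14, prepending L[row]:
  step 1: row=14, L[14]='$', prepend. Next row=LF[14]=0
  step 2: row=0, L[0]='1', prepend. Next row=LF[0]=5
  step 3: row=5, L[5]='4', prepend. Next row=LF[5]=9
  step 4: row=9, L[9]='4', prepend. Next row=LF[9]=11
  step 5: row=11, L[11]='5', prepend. Next row=LF[11]=17
  step 6: row=17, L[17]='5', prepend. Next row=LF[17]=19
  step 7: row=19, L[19]='1', prepend. Next row=LF[19]=7
  step 8: row=7, L[7]='5', prepend. Next row=LF[7]=16
  step 9: row=16, L[16]='0', prepend. Next row=LF[16]=4
  step 10: row=4, L[4]='5', prepend. Next row=LF[4]=15
  step 11: row=15, L[15]='4', prepend. Next row=LF[15]=12
  step 12: row=12, L[12]='5', prepend. Next row=LF[12]=18
  step 13: row=18, L[18]='4', prepend. Next row=LF[18]=13
  step 14: row=13, L[13]='0', prepend. Next row=LF[13]=3
  step 15: row=3, L[3]='1', prepend. Next row=LF[3]=6
  step 16: row=6, L[6]='0', prepend. Next row=LF[6]=1
  step 17: row=1, L[1]='4', prepend. Next row=LF[1]=8
  step 18: row=8, L[8]='4', prepend. Next row=LF[8]=10
  step 19: row=10, L[10]='0', prepend. Next row=LF[10]=2
  step 20: row=2, L[2]='5', prepend. Next row=LF[2]=14
Reversed output: 5044010454505155441$

Answer: 5044010454505155441$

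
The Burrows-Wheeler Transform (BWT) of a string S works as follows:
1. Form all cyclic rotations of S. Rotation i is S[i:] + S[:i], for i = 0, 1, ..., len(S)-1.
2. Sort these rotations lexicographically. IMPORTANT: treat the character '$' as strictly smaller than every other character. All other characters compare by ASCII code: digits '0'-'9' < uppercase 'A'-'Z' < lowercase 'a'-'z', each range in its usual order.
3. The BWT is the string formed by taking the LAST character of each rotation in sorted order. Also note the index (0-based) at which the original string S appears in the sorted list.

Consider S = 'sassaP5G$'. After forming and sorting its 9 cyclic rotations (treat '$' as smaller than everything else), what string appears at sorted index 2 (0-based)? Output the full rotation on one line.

All 9 rotations (rotation i = S[i:]+S[:i]):
  rot[0] = sassaP5G$
  rot[1] = assaP5G$s
  rot[2] = ssaP5G$sa
  rot[3] = saP5G$sas
  rot[4] = aP5G$sass
  rot[5] = P5G$sassa
  rot[6] = 5G$sassaP
  rot[7] = G$sassaP5
  rot[8] = $sassaP5G
Sorted (with $ < everything):
  sorted[0] = $sassaP5G
  sorted[1] = 5G$sassaP
  sorted[2] = G$sassaP5
  sorted[3] = P5G$sassa
  sorted[4] = aP5G$sass
  sorted[5] = assaP5G$s
  sorted[6] = saP5G$sas
  sorted[7] = sassaP5G$
  sorted[8] = ssaP5G$sa
sorted[2] = G$sassaP5

Answer: G$sassaP5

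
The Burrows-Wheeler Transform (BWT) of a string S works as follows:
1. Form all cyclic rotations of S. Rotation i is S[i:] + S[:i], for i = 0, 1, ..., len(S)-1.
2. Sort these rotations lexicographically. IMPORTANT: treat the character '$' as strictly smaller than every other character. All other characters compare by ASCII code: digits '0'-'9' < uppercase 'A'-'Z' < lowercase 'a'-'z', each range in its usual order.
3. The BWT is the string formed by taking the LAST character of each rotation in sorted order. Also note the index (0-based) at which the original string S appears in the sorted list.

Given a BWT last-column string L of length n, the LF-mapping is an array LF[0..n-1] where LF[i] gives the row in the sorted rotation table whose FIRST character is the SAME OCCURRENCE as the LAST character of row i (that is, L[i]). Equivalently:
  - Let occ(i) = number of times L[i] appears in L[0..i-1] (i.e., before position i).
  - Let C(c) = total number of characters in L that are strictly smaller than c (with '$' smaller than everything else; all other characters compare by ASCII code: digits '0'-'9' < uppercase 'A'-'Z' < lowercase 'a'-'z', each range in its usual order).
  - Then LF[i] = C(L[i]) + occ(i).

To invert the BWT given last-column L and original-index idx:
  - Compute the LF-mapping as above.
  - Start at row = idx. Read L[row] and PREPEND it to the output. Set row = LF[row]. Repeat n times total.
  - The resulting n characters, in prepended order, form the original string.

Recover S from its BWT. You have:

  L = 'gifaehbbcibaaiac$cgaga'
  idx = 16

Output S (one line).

Answer: ghaiaacgibcbbaieafacg$

Derivation:
LF mapping: 15 19 14 1 13 18 7 8 10 20 9 2 3 21 4 11 0 12 16 5 17 6
Walk LF starting at row 16, prepending L[row]:
  step 1: row=16, L[16]='$', prepend. Next row=LF[16]=0
  step 2: row=0, L[0]='g', prepend. Next row=LF[0]=15
  step 3: row=15, L[15]='c', prepend. Next row=LF[15]=11
  step 4: row=11, L[11]='a', prepend. Next row=LF[11]=2
  step 5: row=2, L[2]='f', prepend. Next row=LF[2]=14
  step 6: row=14, L[14]='a', prepend. Next row=LF[14]=4
  step 7: row=4, L[4]='e', prepend. Next row=LF[4]=13
  step 8: row=13, L[13]='i', prepend. Next row=LF[13]=21
  step 9: row=21, L[21]='a', prepend. Next row=LF[21]=6
  step 10: row=6, L[6]='b', prepend. Next row=LF[6]=7
  step 11: row=7, L[7]='b', prepend. Next row=LF[7]=8
  step 12: row=8, L[8]='c', prepend. Next row=LF[8]=10
  step 13: row=10, L[10]='b', prepend. Next row=LF[10]=9
  step 14: row=9, L[9]='i', prepend. Next row=LF[9]=20
  step 15: row=20, L[20]='g', prepend. Next row=LF[20]=17
  step 16: row=17, L[17]='c', prepend. Next row=LF[17]=12
  step 17: row=12, L[12]='a', prepend. Next row=LF[12]=3
  step 18: row=3, L[3]='a', prepend. Next row=LF[3]=1
  step 19: row=1, L[1]='i', prepend. Next row=LF[1]=19
  step 20: row=19, L[19]='a', prepend. Next row=LF[19]=5
  step 21: row=5, L[5]='h', prepend. Next row=LF[5]=18
  step 22: row=18, L[18]='g', prepend. Next row=LF[18]=16
Reversed output: ghaiaacgibcbbaieafacg$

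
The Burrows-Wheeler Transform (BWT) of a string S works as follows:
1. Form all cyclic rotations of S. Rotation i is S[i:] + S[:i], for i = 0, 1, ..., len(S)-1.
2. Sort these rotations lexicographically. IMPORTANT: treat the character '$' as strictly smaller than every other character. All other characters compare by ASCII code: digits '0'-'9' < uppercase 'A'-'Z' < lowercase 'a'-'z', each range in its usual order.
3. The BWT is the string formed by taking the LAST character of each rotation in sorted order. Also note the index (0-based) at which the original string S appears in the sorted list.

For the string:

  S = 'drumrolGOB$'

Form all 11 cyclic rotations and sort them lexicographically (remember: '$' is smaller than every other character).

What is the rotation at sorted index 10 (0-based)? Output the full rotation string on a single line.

All 11 rotations (rotation i = S[i:]+S[:i]):
  rot[0] = drumrolGOB$
  rot[1] = rumrolGOB$d
  rot[2] = umrolGOB$dr
  rot[3] = mrolGOB$dru
  rot[4] = rolGOB$drum
  rot[5] = olGOB$drumr
  rot[6] = lGOB$drumro
  rot[7] = GOB$drumrol
  rot[8] = OB$drumrolG
  rot[9] = B$drumrolGO
  rot[10] = $drumrolGOB
Sorted (with $ < everything):
  sorted[0] = $drumrolGOB
  sorted[1] = B$drumrolGO
  sorted[2] = GOB$drumrol
  sorted[3] = OB$drumrolG
  sorted[4] = drumrolGOB$
  sorted[5] = lGOB$drumro
  sorted[6] = mrolGOB$dru
  sorted[7] = olGOB$drumr
  sorted[8] = rolGOB$drum
  sorted[9] = rumrolGOB$d
  sorted[10] = umrolGOB$dr
sorted[10] = umrolGOB$dr

Answer: umrolGOB$dr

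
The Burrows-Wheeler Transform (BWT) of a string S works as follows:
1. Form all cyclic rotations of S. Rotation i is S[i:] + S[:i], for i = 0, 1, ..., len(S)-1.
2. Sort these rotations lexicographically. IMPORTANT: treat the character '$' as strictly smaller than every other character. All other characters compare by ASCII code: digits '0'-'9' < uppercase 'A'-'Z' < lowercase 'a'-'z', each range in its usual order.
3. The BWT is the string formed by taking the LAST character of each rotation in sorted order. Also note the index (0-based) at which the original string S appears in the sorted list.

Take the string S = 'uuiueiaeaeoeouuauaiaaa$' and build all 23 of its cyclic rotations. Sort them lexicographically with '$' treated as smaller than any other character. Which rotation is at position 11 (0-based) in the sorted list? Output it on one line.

All 23 rotations (rotation i = S[i:]+S[:i]):
  rot[0] = uuiueiaeaeoeouuauaiaaa$
  rot[1] = uiueiaeaeoeouuauaiaaa$u
  rot[2] = iueiaeaeoeouuauaiaaa$uu
  rot[3] = ueiaeaeoeouuauaiaaa$uui
  rot[4] = eiaeaeoeouuauaiaaa$uuiu
  rot[5] = iaeaeoeouuauaiaaa$uuiue
  rot[6] = aeaeoeouuauaiaaa$uuiuei
  rot[7] = eaeoeouuauaiaaa$uuiueia
  rot[8] = aeoeouuauaiaaa$uuiueiae
  rot[9] = eoeouuauaiaaa$uuiueiaea
  rot[10] = oeouuauaiaaa$uuiueiaeae
  rot[11] = eouuauaiaaa$uuiueiaeaeo
  rot[12] = ouuauaiaaa$uuiueiaeaeoe
  rot[13] = uuauaiaaa$uuiueiaeaeoeo
  rot[14] = uauaiaaa$uuiueiaeaeoeou
  rot[15] = auaiaaa$uuiueiaeaeoeouu
  rot[16] = uaiaaa$uuiueiaeaeoeouua
  rot[17] = aiaaa$uuiueiaeaeoeouuau
  rot[18] = iaaa$uuiueiaeaeoeouuaua
  rot[19] = aaa$uuiueiaeaeoeouuauai
  rot[20] = aa$uuiueiaeaeoeouuauaia
  rot[21] = a$uuiueiaeaeoeouuauaiaa
  rot[22] = $uuiueiaeaeoeouuauaiaaa
Sorted (with $ < everything):
  sorted[0] = $uuiueiaeaeoeouuauaiaaa
  sorted[1] = a$uuiueiaeaeoeouuauaiaa
  sorted[2] = aa$uuiueiaeaeoeouuauaia
  sorted[3] = aaa$uuiueiaeaeoeouuauai
  sorted[4] = aeaeoeouuauaiaaa$uuiuei
  sorted[5] = aeoeouuauaiaaa$uuiueiae
  sorted[6] = aiaaa$uuiueiaeaeoeouuau
  sorted[7] = auaiaaa$uuiueiaeaeoeouu
  sorted[8] = eaeoeouuauaiaaa$uuiueia
  sorted[9] = eiaeaeoeouuauaiaaa$uuiu
  sorted[10] = eoeouuauaiaaa$uuiueiaea
  sorted[11] = eouuauaiaaa$uuiueiaeaeo
  sorted[12] = iaaa$uuiueiaeaeoeouuaua
  sorted[13] = iaeaeoeouuauaiaaa$uuiue
  sorted[14] = iueiaeaeoeouuauaiaaa$uu
  sorted[15] = oeouuauaiaaa$uuiueiaeae
  sorted[16] = ouuauaiaaa$uuiueiaeaeoe
  sorted[17] = uaiaaa$uuiueiaeaeoeouua
  sorted[18] = uauaiaaa$uuiueiaeaeoeou
  sorted[19] = ueiaeaeoeouuauaiaaa$uui
  sorted[20] = uiueiaeaeoeouuauaiaaa$u
  sorted[21] = uuauaiaaa$uuiueiaeaeoeo
  sorted[22] = uuiueiaeaeoeouuauaiaaa$
sorted[11] = eouuauaiaaa$uuiueiaeaeo

Answer: eouuauaiaaa$uuiueiaeaeo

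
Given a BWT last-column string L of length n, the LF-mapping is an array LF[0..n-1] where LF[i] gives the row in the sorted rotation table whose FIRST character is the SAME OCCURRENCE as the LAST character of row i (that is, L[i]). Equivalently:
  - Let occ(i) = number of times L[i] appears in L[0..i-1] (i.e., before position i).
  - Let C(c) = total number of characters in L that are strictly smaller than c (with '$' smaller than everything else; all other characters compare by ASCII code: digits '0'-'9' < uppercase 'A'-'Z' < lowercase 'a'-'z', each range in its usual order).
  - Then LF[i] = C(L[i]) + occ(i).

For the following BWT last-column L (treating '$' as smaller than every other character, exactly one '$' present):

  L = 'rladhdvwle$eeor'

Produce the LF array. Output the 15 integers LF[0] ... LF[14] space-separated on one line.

Answer: 11 8 1 2 7 3 13 14 9 4 0 5 6 10 12

Derivation:
Char counts: '$':1, 'a':1, 'd':2, 'e':3, 'h':1, 'l':2, 'o':1, 'r':2, 'v':1, 'w':1
C (first-col start): C('$')=0, C('a')=1, C('d')=2, C('e')=4, C('h')=7, C('l')=8, C('o')=10, C('r')=11, C('v')=13, C('w')=14
L[0]='r': occ=0, LF[0]=C('r')+0=11+0=11
L[1]='l': occ=0, LF[1]=C('l')+0=8+0=8
L[2]='a': occ=0, LF[2]=C('a')+0=1+0=1
L[3]='d': occ=0, LF[3]=C('d')+0=2+0=2
L[4]='h': occ=0, LF[4]=C('h')+0=7+0=7
L[5]='d': occ=1, LF[5]=C('d')+1=2+1=3
L[6]='v': occ=0, LF[6]=C('v')+0=13+0=13
L[7]='w': occ=0, LF[7]=C('w')+0=14+0=14
L[8]='l': occ=1, LF[8]=C('l')+1=8+1=9
L[9]='e': occ=0, LF[9]=C('e')+0=4+0=4
L[10]='$': occ=0, LF[10]=C('$')+0=0+0=0
L[11]='e': occ=1, LF[11]=C('e')+1=4+1=5
L[12]='e': occ=2, LF[12]=C('e')+2=4+2=6
L[13]='o': occ=0, LF[13]=C('o')+0=10+0=10
L[14]='r': occ=1, LF[14]=C('r')+1=11+1=12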